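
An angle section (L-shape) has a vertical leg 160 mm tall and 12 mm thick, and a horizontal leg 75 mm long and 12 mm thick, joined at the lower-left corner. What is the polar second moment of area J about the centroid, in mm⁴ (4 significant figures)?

J ≈ 8.111 × 10⁶ mm⁴

Treat the section as a set of non-overlapping primitives; coordinates are from the bounding-box lower-left.
Vertical leg: 12 × 160, A = 1 920 mm², y = 80 mm, Ī = 4 096 000 mm⁴.
Horizontal leg (remainder): 63 × 12, A = 756 mm², y = 6 mm, Ī = 9 072 mm⁴.
Centroid: ȳ = ΣA·y / ΣA = 59.0942 mm.
Transfer each piece to the centroidal x-axis using Ī + A·d² with d = y − 59.0942:
  vertical leg: d = 20.9058 mm → contributes +4 935 143 mm⁴
  horizontal leg (remainder): d = -53.0942 mm → contributes +2 140 229 mm⁴
Total I = 7 075 372 mm⁴.
For the y-axis: x̄ = 16.5942 mm.
Repeating about the centroidal y-axis gives I_y = 1 035 867 mm⁴.
Polar second moment: J = I_x + I_y = 8 111 240 mm⁴.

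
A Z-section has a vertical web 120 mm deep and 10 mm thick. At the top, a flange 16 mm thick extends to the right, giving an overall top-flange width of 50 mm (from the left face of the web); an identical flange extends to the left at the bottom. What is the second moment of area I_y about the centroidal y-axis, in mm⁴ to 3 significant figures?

I_y ≈ 9.81 × 10⁵ mm⁴

Decompose the section into non-overlapping parts with the origin at the bottom-left of its bounding rectangle.
Web: 10 × 120, A = 1 200 mm², x = 45 mm, Ī = 10 000 mm⁴.
Top flange (beyond web): 40 × 16, A = 640 mm², x = 70 mm, Ī = 85 333 mm⁴.
Bottom flange (beyond web): 40 × 16, A = 640 mm², x = 20 mm, Ī = 85 333 mm⁴.
Centroid: x̄ = ΣA·x / ΣA = 45 mm.
Transfer each piece to the centroidal y-axis using Ī + A·d² with d = x − 45:
  web: d = 0 mm → contributes +10 000 mm⁴
  top flange (beyond web): d = 25 mm → contributes +485 333 mm⁴
  bottom flange (beyond web): d = -25 mm → contributes +485 333 mm⁴
Total I = 980 667 mm⁴.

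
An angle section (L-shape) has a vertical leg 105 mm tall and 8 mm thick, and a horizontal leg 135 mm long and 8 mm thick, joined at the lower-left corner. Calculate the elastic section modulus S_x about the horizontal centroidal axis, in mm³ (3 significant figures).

Break the section into simple shapes (no overlaps), measuring from the bottom-left corner of the bounding box.
Vertical leg: 8 × 105, A = 840 mm², y = 52.5 mm, Ī = 771 750 mm⁴.
Horizontal leg (remainder): 127 × 8, A = 1 016 mm², y = 4 mm, Ī = 5418.7 mm⁴.
Centroid: ȳ = ΣA·y / ΣA = 25.95 mm.
Transfer each piece to the horizontal centroidal axis using Ī + A·d² with d = y − 25.95:
  vertical leg: d = 26.55 mm → contributes +1 363 849 mm⁴
  horizontal leg (remainder): d = -21.95 mm → contributes +494 949 mm⁴
Total I = 1 858 798 mm⁴.
Extreme fibre distance c = 79.05 mm; S = I/c = 23 514 mm³.

S_x ≈ 2.35 × 10⁴ mm³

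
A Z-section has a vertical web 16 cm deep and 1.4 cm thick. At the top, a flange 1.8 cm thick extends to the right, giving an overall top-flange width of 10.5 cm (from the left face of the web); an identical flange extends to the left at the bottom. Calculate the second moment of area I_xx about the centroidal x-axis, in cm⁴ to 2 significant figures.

I_xx ≈ 2100 cm⁴

Break the section into simple shapes (no overlaps), measuring from the bottom-left corner of the bounding box.
Web: 1.4 × 16, A = 22.4 cm², y = 8 cm, Ī = 477.9 cm⁴.
Top flange (beyond web): 9.1 × 1.8, A = 16.38 cm², y = 15.1 cm, Ī = 4.423 cm⁴.
Bottom flange (beyond web): 9.1 × 1.8, A = 16.38 cm², y = 0.9 cm, Ī = 4.423 cm⁴.
Centroid: ȳ = ΣA·y / ΣA = 8 cm.
Transfer each piece to the centroidal x-axis using Ī + A·d² with d = y − 8:
  web: d = 0 cm → contributes +477.9 cm⁴
  top flange (beyond web): d = 7.1 cm → contributes +830.1 cm⁴
  bottom flange (beyond web): d = -7.1 cm → contributes +830.1 cm⁴
Total I = 2 138 cm⁴.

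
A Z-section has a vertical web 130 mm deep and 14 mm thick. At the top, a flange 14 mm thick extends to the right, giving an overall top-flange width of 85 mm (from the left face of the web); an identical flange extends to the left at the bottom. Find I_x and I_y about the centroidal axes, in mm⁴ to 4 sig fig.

I_x ≈ 9.283 × 10⁶ mm⁴, I_y ≈ 4.456 × 10⁶ mm⁴

Decompose the section into non-overlapping parts with the origin at the bottom-left of its bounding rectangle.
Web: 14 × 130, A = 1 820 mm², y = 65 mm, Ī = 2 563 167 mm⁴.
Top flange (beyond web): 71 × 14, A = 994 mm², y = 123 mm, Ī = 16235.3 mm⁴.
Bottom flange (beyond web): 71 × 14, A = 994 mm², y = 7 mm, Ī = 16235.3 mm⁴.
Centroid: ȳ = ΣA·y / ΣA = 65 mm.
Transfer each piece to the centroidal x-axis using Ī + A·d² with d = y − 65:
  web: d = 0 mm → contributes +2 563 167 mm⁴
  top flange (beyond web): d = 58 mm → contributes +3 360 051 mm⁴
  bottom flange (beyond web): d = -58 mm → contributes +3 360 051 mm⁴
Total I = 9 283 269 mm⁴.
For the y-axis: x̄ = 78 mm.
Repeating about the centroidal y-axis gives I_y = 4 455 677 mm⁴.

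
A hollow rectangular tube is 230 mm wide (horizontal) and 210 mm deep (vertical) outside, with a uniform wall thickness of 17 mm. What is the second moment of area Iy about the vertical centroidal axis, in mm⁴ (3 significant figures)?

Iy ≈ 1.02 × 10⁸ mm⁴

Treat the section as a set of non-overlapping primitives; coordinates are from the bounding-box lower-left.
Outer rectangle: 230 × 210, A = 48 300 mm², x = 115 mm, Ī = 212 922 500 mm⁴.
Inner void (subtracted): 196 × 176, A = 34 496 mm², x = 115 mm, Ī = 110 433 195 mm⁴.
By symmetry the centroid is at mid-width, x̄ = 115 mm.
All pieces are centred on the vertical centroidal axis, so I = ΣĪ (holes subtracted) = 102 489 305 mm⁴.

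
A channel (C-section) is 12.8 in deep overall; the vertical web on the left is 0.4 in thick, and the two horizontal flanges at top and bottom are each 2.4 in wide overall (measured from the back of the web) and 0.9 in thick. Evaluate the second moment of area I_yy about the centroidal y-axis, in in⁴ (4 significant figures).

Split into non-overlapping primitives; take the origin at the lower-left of the bounding box.
Web: 0.4 × 12.8, A = 5.12 in², x = 0.2 in, Ī = 0.0682667 in⁴.
Top flange (beyond web): 2 × 0.9, A = 1.8 in², x = 1.4 in, Ī = 0.6 in⁴.
Bottom flange (beyond web): 2 × 0.9, A = 1.8 in², x = 1.4 in, Ī = 0.6 in⁴.
Centroid: x̄ = ΣA·x / ΣA = 0.695413 in.
Transfer each piece to the centroidal y-axis using Ī + A·d² with d = x − 0.695413:
  web: d = -0.495413 in → contributes +1.32489 in⁴
  top flange (beyond web): d = 0.704587 in → contributes +1.4936 in⁴
  bottom flange (beyond web): d = 0.704587 in → contributes +1.4936 in⁴
Total I = 4.31208 in⁴.

I_yy ≈ 4.312 in⁴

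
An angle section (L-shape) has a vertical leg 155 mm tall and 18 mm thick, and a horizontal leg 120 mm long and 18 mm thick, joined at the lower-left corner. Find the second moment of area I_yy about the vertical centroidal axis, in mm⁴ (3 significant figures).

I_yy ≈ 5.65 × 10⁶ mm⁴

Split into non-overlapping primitives; take the origin at the lower-left of the bounding box.
Vertical leg: 18 × 155, A = 2 790 mm², x = 9 mm, Ī = 75 330 mm⁴.
Horizontal leg (remainder): 102 × 18, A = 1 836 mm², x = 69 mm, Ī = 1 591 812 mm⁴.
Centroid: x̄ = ΣA·x / ΣA = 32.813 mm.
Transfer each piece to the vertical centroidal axis using Ī + A·d² with d = x − 32.813:
  vertical leg: d = -23.813 mm → contributes +1 657 455 mm⁴
  horizontal leg (remainder): d = 36.187 mm → contributes +3 996 022 mm⁴
Total I = 5 653 477 mm⁴.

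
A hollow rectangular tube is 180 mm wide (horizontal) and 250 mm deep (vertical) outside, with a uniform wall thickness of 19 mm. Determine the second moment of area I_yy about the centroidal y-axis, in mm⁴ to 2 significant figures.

Treat the section as a set of non-overlapping primitives; coordinates are from the bounding-box lower-left.
Outer rectangle: 180 × 250, A = 45 000 mm², x = 90 mm, Ī = 121 500 000 mm⁴.
Inner void (subtracted): 142 × 212, A = 30 104 mm², x = 90 mm, Ī = 50 584 755 mm⁴.
By symmetry the centroid is at mid-width, x̄ = 90 mm.
All pieces are centred on the centroidal y-axis, so I = ΣĪ (holes subtracted) = 70 915 245 mm⁴.

I_yy ≈ 7.1 × 10⁷ mm⁴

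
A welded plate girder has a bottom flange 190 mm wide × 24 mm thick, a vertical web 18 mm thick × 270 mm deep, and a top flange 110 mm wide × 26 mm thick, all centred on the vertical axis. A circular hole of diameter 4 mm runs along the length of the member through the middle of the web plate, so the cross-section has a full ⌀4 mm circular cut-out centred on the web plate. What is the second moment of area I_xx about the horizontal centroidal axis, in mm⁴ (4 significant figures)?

I_xx ≈ 1.861 × 10⁸ mm⁴

Split into non-overlapping primitives; take the origin at the lower-left of the bounding box.
Bottom plate: 190 × 24, A = 4 560 mm², y = 12 mm, Ī = 218 880 mm⁴.
Web plate: 18 × 270, A = 4 860 mm², y = 159 mm, Ī = 29 524 500 mm⁴.
Top plate: 110 × 26, A = 2 860 mm², y = 307 mm, Ī = 161 113 mm⁴.
Hole (subtracted): ⌀4, A = 12.5664 mm², y = 159 mm, Ī = 12.5664 mm⁴.
Centroid: ȳ = ΣA·y / ΣA = 138.862 mm.
Transfer each piece to the horizontal centroidal axis using Ī + A·d² with d = y − 138.862:
  bottom plate: d = -126.862 mm → contributes +73 607 519 mm⁴
  web plate: d = 20.1379 mm → contributes +31 495 395 mm⁴
  top plate: d = 168.138 mm → contributes +81 014 297 mm⁴
  hole: d = 20.1379 mm → contributes −5108.66 mm⁴
Total I = 186 112 101 mm⁴.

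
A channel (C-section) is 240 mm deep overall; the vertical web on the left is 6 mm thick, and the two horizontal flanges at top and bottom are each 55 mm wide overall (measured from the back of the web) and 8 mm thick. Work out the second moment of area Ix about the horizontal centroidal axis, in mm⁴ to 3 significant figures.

Decompose the section into non-overlapping parts with the origin at the bottom-left of its bounding rectangle.
Web: 6 × 240, A = 1 440 mm², y = 120 mm, Ī = 6 912 000 mm⁴.
Top flange (beyond web): 49 × 8, A = 392 mm², y = 236 mm, Ī = 2090.7 mm⁴.
Bottom flange (beyond web): 49 × 8, A = 392 mm², y = 4 mm, Ī = 2090.7 mm⁴.
By symmetry the centroid is at mid-height, ȳ = 120 mm.
Transfer each piece to the horizontal centroidal axis using Ī + A·d² with d = y − 120:
  web: d = 0 mm → contributes +6 912 000 mm⁴
  top flange (beyond web): d = 116 mm → contributes +5 276 843 mm⁴
  bottom flange (beyond web): d = -116 mm → contributes +5 276 843 mm⁴
Total I = 17 465 685 mm⁴.

Ix ≈ 1.75 × 10⁷ mm⁴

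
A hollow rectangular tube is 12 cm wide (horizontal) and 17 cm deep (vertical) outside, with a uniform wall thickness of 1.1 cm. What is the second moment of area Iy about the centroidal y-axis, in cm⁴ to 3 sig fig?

Iy ≈ 1290 cm⁴

Split into non-overlapping primitives; take the origin at the lower-left of the bounding box.
Outer rectangle: 12 × 17, A = 204 cm², x = 6 cm, Ī = 2 448 cm⁴.
Inner void (subtracted): 9.8 × 14.8, A = 145.04 cm², x = 6 cm, Ī = 1160.8 cm⁴.
By symmetry the centroid is at mid-width, x̄ = 6 cm.
All pieces are centred on the centroidal y-axis, so I = ΣĪ (holes subtracted) = 1287.2 cm⁴.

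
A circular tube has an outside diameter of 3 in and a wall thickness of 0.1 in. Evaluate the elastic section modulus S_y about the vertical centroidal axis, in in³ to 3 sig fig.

S_y ≈ 0.639 in³

Treat the section as a set of non-overlapping primitives; coordinates are from the bounding-box lower-left.
Outer circle: ⌀3, A = 7.0686 in², x = 1.5 in, Ī = 3.9761 in⁴.
Bore (subtracted): ⌀2.8, A = 6.1575 in², x = 1.5 in, Ī = 3.0172 in⁴.
By symmetry the centroid is at mid-width, x̄ = 1.5 in.
All pieces are centred on the vertical centroidal axis, so I = ΣĪ (holes subtracted) = 0.95889 in⁴.
Extreme fibre distance c = 1.5 in; S = I/c = 0.63926 in³.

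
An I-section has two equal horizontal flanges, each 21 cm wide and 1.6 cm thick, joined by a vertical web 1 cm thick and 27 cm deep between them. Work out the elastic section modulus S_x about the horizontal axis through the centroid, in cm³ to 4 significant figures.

S_x ≈ 1020 cm³

Decompose the section into non-overlapping parts with the origin at the bottom-left of its bounding rectangle.
Bottom flange: 21 × 1.6, A = 33.6 cm², y = 0.8 cm, Ī = 7.168 cm⁴.
Web: 1 × 27, A = 27 cm², y = 15.1 cm, Ī = 1640.25 cm⁴.
Top flange: 21 × 1.6, A = 33.6 cm², y = 29.4 cm, Ī = 7.168 cm⁴.
By symmetry the centroid is at mid-height, ȳ = 15.1 cm.
Transfer each piece to the horizontal axis through the centroid using Ī + A·d² with d = y − 15.1:
  bottom flange: d = -14.3 cm → contributes +6878.03 cm⁴
  web: d = 0 cm → contributes +1640.25 cm⁴
  top flange: d = 14.3 cm → contributes +6878.03 cm⁴
Total I = 15396.3 cm⁴.
Extreme fibre distance c = 15.1 cm; S = I/c = 1019.62 cm³.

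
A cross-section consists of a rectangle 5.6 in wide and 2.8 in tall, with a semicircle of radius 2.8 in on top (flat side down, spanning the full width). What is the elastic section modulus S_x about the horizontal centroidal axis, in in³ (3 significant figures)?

Treat the section as a set of non-overlapping primitives; coordinates are from the bounding-box lower-left.
Rectangular body: 5.6 × 2.8, A = 15.68 in², y = 1.4 in, Ī = 10.244 in⁴.
Semicircular cap: semicircle r = 2.8, A = 12.315 in², y = 3.9884 in, Ī = 6.7463 in⁴.
Centroid: ȳ = ΣA·y / ΣA = 2.5386 in.
Transfer each piece to the horizontal centroidal axis using Ī + A·d² with d = y − 2.5386:
  rectangular body: d = -1.1386 in → contributes +30.573 in⁴
  semicircular cap: d = 1.4497 in → contributes +32.629 in⁴
Total I = 63.202 in⁴.
Extreme fibre distance c = 3.0614 in; S = I/c = 20.645 in³.

S_x ≈ 20.6 in³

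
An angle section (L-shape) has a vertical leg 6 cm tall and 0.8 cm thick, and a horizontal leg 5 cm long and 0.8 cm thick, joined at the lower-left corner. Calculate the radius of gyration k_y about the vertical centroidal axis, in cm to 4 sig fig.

Treat the section as a set of non-overlapping primitives; coordinates are from the bounding-box lower-left.
Vertical leg: 0.8 × 6, A = 4.8 cm², x = 0.4 cm, Ī = 0.256 cm⁴.
Horizontal leg (remainder): 4.2 × 0.8, A = 3.36 cm², x = 2.9 cm, Ī = 4.9392 cm⁴.
Centroid: x̄ = ΣA·x / ΣA = 1.42941 cm.
Transfer each piece to the vertical centroidal axis using Ī + A·d² with d = x − 1.42941:
  vertical leg: d = -1.02941 cm → contributes +5.34251 cm⁴
  horizontal leg (remainder): d = 1.47059 cm → contributes +12.2056 cm⁴
Total I = 17.5481 cm⁴.
Radius of gyration: k = √(I/A) = √(17.5481 / 8.16) = 1.46646 cm.

k_y ≈ 1.466 cm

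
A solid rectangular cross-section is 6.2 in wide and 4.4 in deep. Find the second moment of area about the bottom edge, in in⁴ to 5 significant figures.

The section: 6.2 × 4.4, A = 27.28 in², y = 2.2 in, Ī = 44.01173 in⁴.
Transfer it to a horizontal axis along the bottom face using Ī + A·d² with d = y − 0:
  the section: d = 2.2 in → contributes +176.0469 in⁴
Total I = 176.0469 in⁴.

I_base ≈ 176.05 in⁴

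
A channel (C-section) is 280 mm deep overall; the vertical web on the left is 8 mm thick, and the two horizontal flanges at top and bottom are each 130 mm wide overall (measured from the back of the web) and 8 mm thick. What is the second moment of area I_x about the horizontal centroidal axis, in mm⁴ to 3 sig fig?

Break the section into simple shapes (no overlaps), measuring from the bottom-left corner of the bounding box.
Web: 8 × 280, A = 2 240 mm², y = 140 mm, Ī = 14 634 667 mm⁴.
Top flange (beyond web): 122 × 8, A = 976 mm², y = 276 mm, Ī = 5205.3 mm⁴.
Bottom flange (beyond web): 122 × 8, A = 976 mm², y = 4 mm, Ī = 5205.3 mm⁴.
By symmetry the centroid is at mid-height, ȳ = 140 mm.
Transfer each piece to the horizontal centroidal axis using Ī + A·d² with d = y − 140:
  web: d = 0 mm → contributes +14 634 667 mm⁴
  top flange (beyond web): d = 136 mm → contributes +18 057 301 mm⁴
  bottom flange (beyond web): d = -136 mm → contributes +18 057 301 mm⁴
Total I = 50 749 269 mm⁴.

I_x ≈ 5.07 × 10⁷ mm⁴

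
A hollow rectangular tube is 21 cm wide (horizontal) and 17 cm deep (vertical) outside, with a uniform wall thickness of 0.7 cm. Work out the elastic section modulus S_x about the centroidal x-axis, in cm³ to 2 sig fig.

Treat the section as a set of non-overlapping primitives; coordinates are from the bounding-box lower-left.
Outer rectangle: 21 × 17, A = 357 cm², y = 8.5 cm, Ī = 8 598 cm⁴.
Inner void (subtracted): 19.6 × 15.6, A = 305.8 cm², y = 8.5 cm, Ī = 6 201 cm⁴.
By symmetry the centroid is at mid-height, ȳ = 8.5 cm.
All pieces are centred on the centroidal x-axis, so I = ΣĪ (holes subtracted) = 2 397 cm⁴.
Extreme fibre distance c = 8.5 cm; S = I/c = 282 cm³.

S_x ≈ 280 cm³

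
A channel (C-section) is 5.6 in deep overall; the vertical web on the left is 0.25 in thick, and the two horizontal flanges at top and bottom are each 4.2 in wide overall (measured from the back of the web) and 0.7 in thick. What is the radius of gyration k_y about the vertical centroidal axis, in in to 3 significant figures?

k_y ≈ 1.32 in

Split into non-overlapping primitives; take the origin at the lower-left of the bounding box.
Web: 0.25 × 5.6, A = 1.4 in², x = 0.125 in, Ī = 0.0072917 in⁴.
Top flange (beyond web): 3.95 × 0.7, A = 2.765 in², x = 2.225 in, Ī = 3.5951 in⁴.
Bottom flange (beyond web): 3.95 × 0.7, A = 2.765 in², x = 2.225 in, Ī = 3.5951 in⁴.
Centroid: x̄ = ΣA·x / ΣA = 1.8008 in.
Transfer each piece to the vertical centroidal axis using Ī + A·d² with d = x − 1.8008:
  web: d = -1.6758 in → contributes +3.9387 in⁴
  top flange (beyond web): d = 0.42424 in → contributes +4.0927 in⁴
  bottom flange (beyond web): d = 0.42424 in → contributes +4.0927 in⁴
Total I = 12.124 in⁴.
Radius of gyration: k = √(I/A) = √(12.124 / 6.93) = 1.3227 in.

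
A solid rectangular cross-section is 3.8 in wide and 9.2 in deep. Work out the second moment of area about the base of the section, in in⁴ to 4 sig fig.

I_base ≈ 986.3 in⁴

The section: 3.8 × 9.2, A = 34.96 in², y = 4.6 in, Ī = 246.585 in⁴.
Transfer it to the base of the section using Ī + A·d² with d = y − 0:
  the section: d = 4.6 in → contributes +986.338 in⁴
Total I = 986.338 in⁴.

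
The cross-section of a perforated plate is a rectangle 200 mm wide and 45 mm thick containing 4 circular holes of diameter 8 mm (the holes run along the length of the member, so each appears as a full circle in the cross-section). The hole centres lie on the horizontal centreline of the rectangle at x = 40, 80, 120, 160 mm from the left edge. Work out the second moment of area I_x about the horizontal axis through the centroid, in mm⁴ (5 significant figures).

Decompose the section into non-overlapping parts with the origin at the bottom-left of its bounding rectangle.
Plate: 200 × 45, A = 9 000 mm², y = 22.5 mm, Ī = 1 518 750 mm⁴.
Hole 1 (subtracted): ⌀8, A = 50.26548 mm², y = 22.5 mm, Ī = 201.0619 mm⁴.
Hole 2 (subtracted): ⌀8, A = 50.26548 mm², y = 22.5 mm, Ī = 201.0619 mm⁴.
Hole 3 (subtracted): ⌀8, A = 50.26548 mm², y = 22.5 mm, Ī = 201.0619 mm⁴.
Hole 4 (subtracted): ⌀8, A = 50.26548 mm², y = 22.5 mm, Ī = 201.0619 mm⁴.
By symmetry the centroid is at mid-height, ȳ = 22.5 mm.
All pieces are centred on the horizontal axis through the centroid, so I = ΣĪ (holes subtracted) = 1 517 946 mm⁴.

I_x ≈ 1.5179 × 10⁶ mm⁴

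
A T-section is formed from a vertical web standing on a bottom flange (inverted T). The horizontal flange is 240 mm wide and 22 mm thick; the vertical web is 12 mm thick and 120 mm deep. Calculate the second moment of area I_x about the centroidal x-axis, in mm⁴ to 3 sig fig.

Split into non-overlapping primitives; take the origin at the lower-left of the bounding box.
Flange: 240 × 22, A = 5 280 mm², y = 11 mm, Ī = 212 960 mm⁴.
Web: 12 × 120, A = 1 440 mm², y = 82 mm, Ī = 1 728 000 mm⁴.
Centroid: ȳ = ΣA·y / ΣA = 26.214 mm.
Transfer each piece to the centroidal x-axis using Ī + A·d² with d = y − 26.214:
  flange: d = -15.214 mm → contributes +1 435 145 mm⁴
  web: d = 55.786 mm → contributes +6 209 346 mm⁴
Total I = 7 644 491 mm⁴.

I_x ≈ 7.64 × 10⁶ mm⁴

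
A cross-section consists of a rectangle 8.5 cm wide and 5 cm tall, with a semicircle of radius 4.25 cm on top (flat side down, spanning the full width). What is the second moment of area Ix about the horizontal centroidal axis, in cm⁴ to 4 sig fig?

Ix ≈ 439.5 cm⁴

Break the section into simple shapes (no overlaps), measuring from the bottom-left corner of the bounding box.
Rectangular body: 8.5 × 5, A = 42.5 cm², y = 2.5 cm, Ī = 88.5417 cm⁴.
Semicircular cap: semicircle r = 4.25, A = 28.3725 cm², y = 6.80376 cm, Ī = 35.8086 cm⁴.
Centroid: ȳ = ΣA·y / ΣA = 4.22293 cm.
Transfer each piece to the horizontal centroidal axis using Ī + A·d² with d = y − 4.22293:
  rectangular body: d = -1.72293 cm → contributes +214.702 cm⁴
  semicircular cap: d = 2.58083 cm → contributes +224.788 cm⁴
Total I = 439.491 cm⁴.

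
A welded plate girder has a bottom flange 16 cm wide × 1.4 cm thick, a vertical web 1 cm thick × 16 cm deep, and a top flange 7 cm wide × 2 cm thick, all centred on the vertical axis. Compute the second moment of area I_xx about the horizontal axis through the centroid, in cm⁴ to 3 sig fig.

Break the section into simple shapes (no overlaps), measuring from the bottom-left corner of the bounding box.
Bottom plate: 16 × 1.4, A = 22.4 cm², y = 0.7 cm, Ī = 3.6587 cm⁴.
Web plate: 1 × 16, A = 16 cm², y = 9.4 cm, Ī = 341.33 cm⁴.
Top plate: 7 × 2, A = 14 cm², y = 18.4 cm, Ī = 4.6667 cm⁴.
Centroid: ȳ = ΣA·y / ΣA = 8.0855 cm.
Transfer each piece to the horizontal axis through the centroid using Ī + A·d² with d = y − 8.0855:
  bottom plate: d = -7.3855 cm → contributes +1225.5 cm⁴
  web plate: d = 1.3145 cm → contributes +368.98 cm⁴
  top plate: d = 10.315 cm → contributes +1494.1 cm⁴
Total I = 3088.6 cm⁴.

I_xx ≈ 3090 cm⁴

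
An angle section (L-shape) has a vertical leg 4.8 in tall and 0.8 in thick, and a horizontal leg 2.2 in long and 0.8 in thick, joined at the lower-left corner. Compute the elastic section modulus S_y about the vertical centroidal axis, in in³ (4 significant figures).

Treat the section as a set of non-overlapping primitives; coordinates are from the bounding-box lower-left.
Vertical leg: 0.8 × 4.8, A = 3.84 in², x = 0.4 in, Ī = 0.2048 in⁴.
Horizontal leg (remainder): 1.4 × 0.8, A = 1.12 in², x = 1.5 in, Ī = 0.182933 in⁴.
Centroid: x̄ = ΣA·x / ΣA = 0.648387 in.
Transfer each piece to the vertical centroidal axis using Ī + A·d² with d = x − 0.648387:
  vertical leg: d = -0.248387 in → contributes +0.441713 in⁴
  horizontal leg (remainder): d = 0.851613 in → contributes +0.995207 in⁴
Total I = 1.43692 in⁴.
Extreme fibre distance c = 1.55161 in; S = I/c = 0.926082 in³.

S_y ≈ 0.9261 in³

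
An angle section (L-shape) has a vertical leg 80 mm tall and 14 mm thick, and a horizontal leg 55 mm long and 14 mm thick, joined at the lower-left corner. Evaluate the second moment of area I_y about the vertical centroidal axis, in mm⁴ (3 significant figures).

Treat the section as a set of non-overlapping primitives; coordinates are from the bounding-box lower-left.
Vertical leg: 14 × 80, A = 1 120 mm², x = 7 mm, Ī = 18 293 mm⁴.
Horizontal leg (remainder): 41 × 14, A = 574 mm², x = 34.5 mm, Ī = 80 408 mm⁴.
Centroid: x̄ = ΣA·x / ΣA = 16.318 mm.
Transfer each piece to the vertical centroidal axis using Ī + A·d² with d = x − 16.318:
  vertical leg: d = -9.3182 mm → contributes +115 541 mm⁴
  horizontal leg (remainder): d = 18.182 mm → contributes +270 160 mm⁴
Total I = 385 701 mm⁴.

I_y ≈ 3.86 × 10⁵ mm⁴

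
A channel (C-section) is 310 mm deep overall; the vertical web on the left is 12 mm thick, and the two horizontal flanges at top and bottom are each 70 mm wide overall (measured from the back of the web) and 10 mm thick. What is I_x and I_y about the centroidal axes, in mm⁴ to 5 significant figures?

I_x ≈ 5.5901 × 10⁷ mm⁴, I_y ≈ 1.4530 × 10⁶ mm⁴

Decompose the section into non-overlapping parts with the origin at the bottom-left of its bounding rectangle.
Web: 12 × 310, A = 3 720 mm², y = 155 mm, Ī = 29 791 000 mm⁴.
Top flange (beyond web): 58 × 10, A = 580 mm², y = 305 mm, Ī = 4833.333 mm⁴.
Bottom flange (beyond web): 58 × 10, A = 580 mm², y = 5 mm, Ī = 4833.333 mm⁴.
By symmetry the centroid is at mid-height, ȳ = 155 mm.
Transfer each piece to the centroidal x-axis using Ī + A·d² with d = y − 155:
  web: d = 0 mm → contributes +29 791 000 mm⁴
  top flange (beyond web): d = 150 mm → contributes +13 054 833 mm⁴
  bottom flange (beyond web): d = -150 mm → contributes +13 054 833 mm⁴
Total I = 55 900 667 mm⁴.
For the y-axis: x̄ = 14.31967 mm.
Repeating about the centroidal y-axis gives I_y = 1 453 048 mm⁴.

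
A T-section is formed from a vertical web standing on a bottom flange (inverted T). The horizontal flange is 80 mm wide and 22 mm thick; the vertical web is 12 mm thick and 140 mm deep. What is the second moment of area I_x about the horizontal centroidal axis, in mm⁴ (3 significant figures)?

I_x ≈ 8.45 × 10⁶ mm⁴

Treat the section as a set of non-overlapping primitives; coordinates are from the bounding-box lower-left.
Flange: 80 × 22, A = 1 760 mm², y = 11 mm, Ī = 70 987 mm⁴.
Web: 12 × 140, A = 1 680 mm², y = 92 mm, Ī = 2 744 000 mm⁴.
Centroid: ȳ = ΣA·y / ΣA = 50.558 mm.
Transfer each piece to the horizontal centroidal axis using Ī + A·d² with d = y − 50.558:
  flange: d = -39.558 mm → contributes +2 825 116 mm⁴
  web: d = 41.442 mm → contributes +5 629 279 mm⁴
Total I = 8 454 395 mm⁴.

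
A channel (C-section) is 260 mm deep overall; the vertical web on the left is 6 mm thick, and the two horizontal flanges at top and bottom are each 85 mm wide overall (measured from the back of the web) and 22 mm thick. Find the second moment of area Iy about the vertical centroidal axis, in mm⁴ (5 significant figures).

Iy ≈ 3.7574 × 10⁶ mm⁴

Decompose the section into non-overlapping parts with the origin at the bottom-left of its bounding rectangle.
Web: 6 × 260, A = 1 560 mm², x = 3 mm, Ī = 4 680 mm⁴.
Top flange (beyond web): 79 × 22, A = 1 738 mm², x = 45.5 mm, Ī = 903904.8 mm⁴.
Bottom flange (beyond web): 79 × 22, A = 1 738 mm², x = 45.5 mm, Ī = 903904.8 mm⁴.
Centroid: x̄ = ΣA·x / ΣA = 32.33479 mm.
Transfer each piece to the vertical centroidal axis using Ī + A·d² with d = x − 32.33479:
  web: d = -29.33479 mm → contributes +1 347 107 mm⁴
  top flange (beyond web): d = 13.16521 mm → contributes +1 205 140 mm⁴
  bottom flange (beyond web): d = 13.16521 mm → contributes +1 205 140 mm⁴
Total I = 3 757 386 mm⁴.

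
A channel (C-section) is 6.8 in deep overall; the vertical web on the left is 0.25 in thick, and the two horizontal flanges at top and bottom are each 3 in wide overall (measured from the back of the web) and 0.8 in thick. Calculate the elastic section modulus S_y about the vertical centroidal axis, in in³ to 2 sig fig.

Treat the section as a set of non-overlapping primitives; coordinates are from the bounding-box lower-left.
Web: 0.25 × 6.8, A = 1.7 in², x = 0.125 in, Ī = 0.008854 in⁴.
Top flange (beyond web): 2.75 × 0.8, A = 2.2 in², x = 1.625 in, Ī = 1.386 in⁴.
Bottom flange (beyond web): 2.75 × 0.8, A = 2.2 in², x = 1.625 in, Ī = 1.386 in⁴.
Centroid: x̄ = ΣA·x / ΣA = 1.207 in.
Transfer each piece to the vertical centroidal axis using Ī + A·d² with d = x − 1.207:
  web: d = -1.082 in → contributes +1.999 in⁴
  top flange (beyond web): d = 0.418 in → contributes +1.771 in⁴
  bottom flange (beyond web): d = 0.418 in → contributes +1.771 in⁴
Total I = 5.541 in⁴.
Extreme fibre distance c = 1.793 in; S = I/c = 3.09 in³.

S_y ≈ 3.1 in³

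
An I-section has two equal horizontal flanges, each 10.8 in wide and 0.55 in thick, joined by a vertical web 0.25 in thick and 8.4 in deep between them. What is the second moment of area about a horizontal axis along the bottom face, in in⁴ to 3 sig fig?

Break the section into simple shapes (no overlaps), measuring from the bottom-left corner of the bounding box.
Bottom flange: 10.8 × 0.55, A = 5.94 in², y = 0.275 in, Ī = 0.14974 in⁴.
Web: 0.25 × 8.4, A = 2.1 in², y = 4.75 in, Ī = 12.348 in⁴.
Top flange: 10.8 × 0.55, A = 5.94 in², y = 9.225 in, Ī = 0.14974 in⁴.
Transfer each piece to a horizontal axis along the bottom face using Ī + A·d² with d = y − 0:
  bottom flange: d = 0.275 in → contributes +0.59895 in⁴
  web: d = 4.75 in → contributes +59.729 in⁴
  top flange: d = 9.225 in → contributes +505.65 in⁴
Total I = 565.98 in⁴.

I_base ≈ 566 in⁴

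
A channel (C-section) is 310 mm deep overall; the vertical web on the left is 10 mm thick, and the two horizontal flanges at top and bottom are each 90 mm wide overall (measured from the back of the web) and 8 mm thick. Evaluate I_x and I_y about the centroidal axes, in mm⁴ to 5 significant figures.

I_x ≈ 5.4018 × 10⁷ mm⁴, I_y ≈ 2.5430 × 10⁶ mm⁴

Break the section into simple shapes (no overlaps), measuring from the bottom-left corner of the bounding box.
Web: 10 × 310, A = 3 100 mm², y = 155 mm, Ī = 24 825 833 mm⁴.
Top flange (beyond web): 80 × 8, A = 640 mm², y = 306 mm, Ī = 3413.333 mm⁴.
Bottom flange (beyond web): 80 × 8, A = 640 mm², y = 4 mm, Ī = 3413.333 mm⁴.
By symmetry the centroid is at mid-height, ȳ = 155 mm.
Transfer each piece to the centroidal x-axis using Ī + A·d² with d = y − 155:
  web: d = 0 mm → contributes +24 825 833 mm⁴
  top flange (beyond web): d = 151 mm → contributes +14 596 053 mm⁴
  bottom flange (beyond web): d = -151 mm → contributes +14 596 053 mm⁴
Total I = 54 017 940 mm⁴.
For the y-axis: x̄ = 18.15068 mm.
Repeating about the centroidal y-axis gives I_y = 2 543 021 mm⁴.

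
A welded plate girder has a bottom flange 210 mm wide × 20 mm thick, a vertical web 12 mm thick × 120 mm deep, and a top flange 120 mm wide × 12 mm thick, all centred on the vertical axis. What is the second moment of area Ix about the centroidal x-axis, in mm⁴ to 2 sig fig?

Ix ≈ 2.3 × 10⁷ mm⁴

Split into non-overlapping primitives; take the origin at the lower-left of the bounding box.
Bottom plate: 210 × 20, A = 4 200 mm², y = 10 mm, Ī = 140 000 mm⁴.
Web plate: 12 × 120, A = 1 440 mm², y = 80 mm, Ī = 1 728 000 mm⁴.
Top plate: 120 × 12, A = 1 440 mm², y = 146 mm, Ī = 17 280 mm⁴.
Centroid: ȳ = ΣA·y / ΣA = 51.9 mm.
Transfer each piece to the centroidal x-axis using Ī + A·d² with d = y − 51.9:
  bottom plate: d = -41.9 mm → contributes +7 512 965 mm⁴
  web plate: d = 28.1 mm → contributes +2 865 176 mm⁴
  top plate: d = 94.1 mm → contributes +12 768 666 mm⁴
Total I = 23 146 807 mm⁴.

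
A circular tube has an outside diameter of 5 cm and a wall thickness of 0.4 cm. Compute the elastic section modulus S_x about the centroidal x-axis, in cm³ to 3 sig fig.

Treat the section as a set of non-overlapping primitives; coordinates are from the bounding-box lower-left.
Outer circle: ⌀5, A = 19.635 cm², y = 2.5 cm, Ī = 30.68 cm⁴.
Bore (subtracted): ⌀4.2, A = 13.854 cm², y = 2.5 cm, Ī = 15.275 cm⁴.
By symmetry the centroid is at mid-height, ȳ = 2.5 cm.
All pieces are centred on the centroidal x-axis, so I = ΣĪ (holes subtracted) = 15.405 cm⁴.
Extreme fibre distance c = 2.5 cm; S = I/c = 6.162 cm³.

S_x ≈ 6.16 cm³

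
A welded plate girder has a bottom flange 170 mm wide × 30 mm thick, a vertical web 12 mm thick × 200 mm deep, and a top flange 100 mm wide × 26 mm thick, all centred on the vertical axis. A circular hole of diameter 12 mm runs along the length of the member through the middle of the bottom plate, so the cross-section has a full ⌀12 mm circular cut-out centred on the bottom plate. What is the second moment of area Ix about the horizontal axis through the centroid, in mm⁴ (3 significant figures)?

Ix ≈ 9.98 × 10⁷ mm⁴

Break the section into simple shapes (no overlaps), measuring from the bottom-left corner of the bounding box.
Bottom plate: 170 × 30, A = 5 100 mm², y = 15 mm, Ī = 382 500 mm⁴.
Web plate: 12 × 200, A = 2 400 mm², y = 130 mm, Ī = 8 000 000 mm⁴.
Top plate: 100 × 26, A = 2 600 mm², y = 243 mm, Ī = 146 467 mm⁴.
Hole (subtracted): ⌀12, A = 113.1 mm², y = 15 mm, Ī = 1017.9 mm⁴.
Centroid: ȳ = ΣA·y / ΣA = 101.99 mm.
Transfer each piece to the horizontal axis through the centroid using Ī + A·d² with d = y − 101.99:
  bottom plate: d = -86.994 mm → contributes +38 979 022 mm⁴
  web plate: d = 28.006 mm → contributes +9 882 415 mm⁴
  top plate: d = 141.01 mm → contributes +51 841 511 mm⁴
  hole: d = -86.994 mm → contributes −856 932 mm⁴
Total I = 99 846 015 mm⁴.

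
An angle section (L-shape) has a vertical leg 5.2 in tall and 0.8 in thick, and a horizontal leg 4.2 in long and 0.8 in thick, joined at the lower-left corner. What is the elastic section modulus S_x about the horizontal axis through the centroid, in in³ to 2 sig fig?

S_x ≈ 5.0 in³

Break the section into simple shapes (no overlaps), measuring from the bottom-left corner of the bounding box.
Vertical leg: 0.8 × 5.2, A = 4.16 in², y = 2.6 in, Ī = 9.374 in⁴.
Horizontal leg (remainder): 3.4 × 0.8, A = 2.72 in², y = 0.4 in, Ī = 0.1451 in⁴.
Centroid: ȳ = ΣA·y / ΣA = 1.73 in.
Transfer each piece to the horizontal axis through the centroid using Ī + A·d² with d = y − 1.73:
  vertical leg: d = 0.8698 in → contributes +12.52 in⁴
  horizontal leg (remainder): d = -1.33 in → contributes +4.958 in⁴
Total I = 17.48 in⁴.
Extreme fibre distance c = 3.47 in; S = I/c = 5.038 in³.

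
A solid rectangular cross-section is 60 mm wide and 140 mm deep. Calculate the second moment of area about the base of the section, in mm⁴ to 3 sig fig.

I_base ≈ 5.49 × 10⁷ mm⁴

The section: 60 × 140, A = 8 400 mm², y = 70 mm, Ī = 13 720 000 mm⁴.
Transfer it to the bottom edge using Ī + A·d² with d = y − 0:
  the section: d = 70 mm → contributes +54 880 000 mm⁴
Total I = 54 880 000 mm⁴.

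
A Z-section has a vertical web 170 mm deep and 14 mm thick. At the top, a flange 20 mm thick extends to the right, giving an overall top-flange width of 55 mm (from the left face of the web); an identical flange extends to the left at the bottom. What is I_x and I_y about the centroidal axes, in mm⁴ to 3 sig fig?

I_x ≈ 1.50 × 10⁷ mm⁴, I_y ≈ 1.51 × 10⁶ mm⁴

Decompose the section into non-overlapping parts with the origin at the bottom-left of its bounding rectangle.
Web: 14 × 170, A = 2 380 mm², y = 85 mm, Ī = 5 731 833 mm⁴.
Top flange (beyond web): 41 × 20, A = 820 mm², y = 160 mm, Ī = 27 333 mm⁴.
Bottom flange (beyond web): 41 × 20, A = 820 mm², y = 10 mm, Ī = 27 333 mm⁴.
Centroid: ȳ = ΣA·y / ΣA = 85 mm.
Transfer each piece to the centroidal x-axis using Ī + A·d² with d = y − 85:
  web: d = 0 mm → contributes +5 731 833 mm⁴
  top flange (beyond web): d = 75 mm → contributes +4 639 833 mm⁴
  bottom flange (beyond web): d = -75 mm → contributes +4 639 833 mm⁴
Total I = 15 011 500 mm⁴.
For the y-axis: x̄ = 48 mm.
Repeating about the centroidal y-axis gives I_y = 1 508 860 mm⁴.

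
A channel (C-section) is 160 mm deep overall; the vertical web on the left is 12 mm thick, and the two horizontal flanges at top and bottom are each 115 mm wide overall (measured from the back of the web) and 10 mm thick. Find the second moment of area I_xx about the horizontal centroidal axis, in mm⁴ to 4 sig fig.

I_xx ≈ 1.570 × 10⁷ mm⁴

Decompose the section into non-overlapping parts with the origin at the bottom-left of its bounding rectangle.
Web: 12 × 160, A = 1 920 mm², y = 80 mm, Ī = 4 096 000 mm⁴.
Top flange (beyond web): 103 × 10, A = 1 030 mm², y = 155 mm, Ī = 8583.33 mm⁴.
Bottom flange (beyond web): 103 × 10, A = 1 030 mm², y = 5 mm, Ī = 8583.33 mm⁴.
By symmetry the centroid is at mid-height, ȳ = 80 mm.
Transfer each piece to the horizontal centroidal axis using Ī + A·d² with d = y − 80:
  web: d = 0 mm → contributes +4 096 000 mm⁴
  top flange (beyond web): d = 75 mm → contributes +5 802 333 mm⁴
  bottom flange (beyond web): d = -75 mm → contributes +5 802 333 mm⁴
Total I = 15 700 667 mm⁴.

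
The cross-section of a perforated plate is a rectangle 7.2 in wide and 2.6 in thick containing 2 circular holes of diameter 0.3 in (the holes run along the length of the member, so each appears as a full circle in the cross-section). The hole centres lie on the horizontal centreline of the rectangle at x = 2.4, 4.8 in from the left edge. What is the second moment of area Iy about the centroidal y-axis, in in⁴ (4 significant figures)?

Treat the section as a set of non-overlapping primitives; coordinates are from the bounding-box lower-left.
Plate: 7.2 × 2.6, A = 18.72 in², x = 3.6 in, Ī = 80.8704 in⁴.
Hole 1 (subtracted): ⌀0.3, A = 0.0706858 in², x = 2.4 in, Ī = 0.000397608 in⁴.
Hole 2 (subtracted): ⌀0.3, A = 0.0706858 in², x = 4.8 in, Ī = 0.000397608 in⁴.
By symmetry the centroid is at mid-width, x̄ = 3.6 in.
Transfer each piece to the centroidal y-axis using Ī + A·d² with d = x − 3.6:
  plate: d = 0 in → contributes +80.8704 in⁴
  hole 1: d = -1.2 in → contributes −0.102185 in⁴
  hole 2: d = 1.2 in → contributes −0.102185 in⁴
Total I = 80.666 in⁴.

Iy ≈ 80.67 in⁴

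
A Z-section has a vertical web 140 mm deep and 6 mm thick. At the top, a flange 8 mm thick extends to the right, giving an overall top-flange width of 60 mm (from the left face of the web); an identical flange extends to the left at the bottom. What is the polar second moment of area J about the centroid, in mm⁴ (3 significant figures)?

J ≈ 6.13 × 10⁶ mm⁴

Treat the section as a set of non-overlapping primitives; coordinates are from the bounding-box lower-left.
Web: 6 × 140, A = 840 mm², y = 70 mm, Ī = 1 372 000 mm⁴.
Top flange (beyond web): 54 × 8, A = 432 mm², y = 136 mm, Ī = 2 304 mm⁴.
Bottom flange (beyond web): 54 × 8, A = 432 mm², y = 4 mm, Ī = 2 304 mm⁴.
Centroid: ȳ = ΣA·y / ΣA = 70 mm.
Transfer each piece to the centroidal x-axis using Ī + A·d² with d = y − 70:
  web: d = 0 mm → contributes +1 372 000 mm⁴
  top flange (beyond web): d = 66 mm → contributes +1 884 096 mm⁴
  bottom flange (beyond web): d = -66 mm → contributes +1 884 096 mm⁴
Total I = 5 140 192 mm⁴.
For the y-axis: x̄ = 57 mm.
Repeating about the centroidal y-axis gives I_y = 990 072 mm⁴.
Polar second moment: J = I_x + I_y = 6 130 264 mm⁴.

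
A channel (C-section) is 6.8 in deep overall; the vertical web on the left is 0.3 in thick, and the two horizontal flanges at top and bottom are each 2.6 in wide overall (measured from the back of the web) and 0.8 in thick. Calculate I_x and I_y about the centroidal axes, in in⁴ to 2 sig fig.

Treat the section as a set of non-overlapping primitives; coordinates are from the bounding-box lower-left.
Web: 0.3 × 6.8, A = 2.04 in², y = 3.4 in, Ī = 7.861 in⁴.
Top flange (beyond web): 2.3 × 0.8, A = 1.84 in², y = 6.4 in, Ī = 0.09813 in⁴.
Bottom flange (beyond web): 2.3 × 0.8, A = 1.84 in², y = 0.4 in, Ī = 0.09813 in⁴.
By symmetry the centroid is at mid-height, ȳ = 3.4 in.
Transfer each piece to the centroidal x-axis using Ī + A·d² with d = y − 3.4:
  web: d = 0 in → contributes +7.861 in⁴
  top flange (beyond web): d = 3 in → contributes +16.66 in⁴
  bottom flange (beyond web): d = -3 in → contributes +16.66 in⁴
Total I = 41.18 in⁴.
For the y-axis: x̄ = 0.9864 in.
Repeating about the centroidal y-axis gives I_y = 3.856 in⁴.

I_x ≈ 41 in⁴, I_y ≈ 3.9 in⁴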